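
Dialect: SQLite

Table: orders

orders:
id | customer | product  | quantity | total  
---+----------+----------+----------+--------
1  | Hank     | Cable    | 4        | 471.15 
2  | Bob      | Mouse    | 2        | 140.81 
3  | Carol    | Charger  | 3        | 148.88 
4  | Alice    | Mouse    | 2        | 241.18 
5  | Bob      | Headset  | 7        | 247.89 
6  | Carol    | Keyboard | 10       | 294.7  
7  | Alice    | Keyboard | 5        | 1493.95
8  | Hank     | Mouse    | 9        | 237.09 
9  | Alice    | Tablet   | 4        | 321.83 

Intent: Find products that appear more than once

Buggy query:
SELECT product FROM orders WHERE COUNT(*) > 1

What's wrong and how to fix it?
Bug: COUNT(*) is an aggregate and cannot be used in WHERE

Fix: GROUP BY product, then filter groups with HAVING COUNT(*) > 1

Corrected query:
SELECT product FROM orders GROUP BY product HAVING COUNT(*) > 1

Result:
product 
--------
Keyboard
Mouse   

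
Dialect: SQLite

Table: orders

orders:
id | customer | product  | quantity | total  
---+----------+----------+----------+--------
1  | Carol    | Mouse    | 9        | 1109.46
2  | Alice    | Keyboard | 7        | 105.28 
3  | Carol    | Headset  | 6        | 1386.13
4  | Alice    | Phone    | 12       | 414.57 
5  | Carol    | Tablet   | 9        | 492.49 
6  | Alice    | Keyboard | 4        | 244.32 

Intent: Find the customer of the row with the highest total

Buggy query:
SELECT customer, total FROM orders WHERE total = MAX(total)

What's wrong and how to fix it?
Bug: MAX(total) is an aggregate and cannot be used directly in WHERE

Fix: Wrap MAX in a scalar subquery so WHERE compares against a single value

Corrected query:
SELECT customer, total FROM orders WHERE total = (SELECT MAX(total) FROM orders)

Result:
customer | total  
---------+--------
Carol    | 1386.13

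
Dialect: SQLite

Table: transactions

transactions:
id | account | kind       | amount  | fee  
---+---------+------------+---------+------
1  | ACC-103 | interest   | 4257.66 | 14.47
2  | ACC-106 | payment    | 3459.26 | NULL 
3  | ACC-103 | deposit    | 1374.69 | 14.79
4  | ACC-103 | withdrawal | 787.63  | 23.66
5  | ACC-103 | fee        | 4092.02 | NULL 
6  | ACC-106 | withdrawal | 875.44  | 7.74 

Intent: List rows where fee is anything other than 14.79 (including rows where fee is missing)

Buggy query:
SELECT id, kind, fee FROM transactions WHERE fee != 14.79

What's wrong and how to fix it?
Bug: Inequality against NULL is unknown, not true; rows with NULL are dropped

Fix: Add an explicit OR fee IS NULL to include the missing-value rows

Corrected query:
SELECT id, kind, fee FROM transactions WHERE fee != 14.79 OR fee IS NULL

Result:
id | kind       | fee  
---+------------+------
1  | interest   | 14.47
2  | payment    | NULL 
4  | withdrawal | 23.66
5  | fee        | NULL 
6  | withdrawal | 7.74 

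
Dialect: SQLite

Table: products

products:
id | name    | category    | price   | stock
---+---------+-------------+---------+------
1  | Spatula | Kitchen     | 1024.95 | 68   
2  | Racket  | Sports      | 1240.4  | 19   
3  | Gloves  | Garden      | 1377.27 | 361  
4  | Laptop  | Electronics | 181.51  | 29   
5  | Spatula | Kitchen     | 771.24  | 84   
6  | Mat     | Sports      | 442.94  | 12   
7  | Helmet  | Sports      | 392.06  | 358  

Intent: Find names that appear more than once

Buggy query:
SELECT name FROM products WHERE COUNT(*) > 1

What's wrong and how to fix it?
Bug: WHERE can't reference COUNT(*); aggregates are computed after WHERE

Fix: GROUP BY name, then filter groups with HAVING COUNT(*) > 1

Corrected query:
SELECT name FROM products GROUP BY name HAVING COUNT(*) > 1

Result:
name   
-------
Spatula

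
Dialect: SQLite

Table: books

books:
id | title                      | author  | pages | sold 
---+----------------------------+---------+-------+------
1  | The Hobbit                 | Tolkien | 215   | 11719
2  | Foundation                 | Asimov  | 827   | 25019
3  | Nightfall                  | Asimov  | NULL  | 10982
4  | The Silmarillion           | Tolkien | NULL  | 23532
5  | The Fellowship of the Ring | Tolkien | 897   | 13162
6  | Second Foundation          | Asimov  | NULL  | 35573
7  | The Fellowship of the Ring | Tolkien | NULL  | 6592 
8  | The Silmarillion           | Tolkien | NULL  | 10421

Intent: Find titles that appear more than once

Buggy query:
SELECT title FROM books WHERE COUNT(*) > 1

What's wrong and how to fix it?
Bug: WHERE can't reference COUNT(*); aggregates are computed after WHERE

Fix: GROUP BY title, then filter groups with HAVING COUNT(*) > 1

Corrected query:
SELECT title FROM books GROUP BY title HAVING COUNT(*) > 1

Result:
title                     
--------------------------
The Fellowship of the Ring
The Silmarillion          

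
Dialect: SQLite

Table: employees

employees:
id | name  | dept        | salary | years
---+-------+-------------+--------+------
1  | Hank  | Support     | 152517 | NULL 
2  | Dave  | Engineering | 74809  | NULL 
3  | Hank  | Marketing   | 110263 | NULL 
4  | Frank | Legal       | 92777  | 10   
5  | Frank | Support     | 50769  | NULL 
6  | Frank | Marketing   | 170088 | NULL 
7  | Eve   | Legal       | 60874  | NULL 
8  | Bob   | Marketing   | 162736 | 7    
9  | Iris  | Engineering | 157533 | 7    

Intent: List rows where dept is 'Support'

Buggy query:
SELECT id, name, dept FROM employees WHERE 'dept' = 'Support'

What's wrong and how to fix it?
Bug: Single quotes denote string literals in SQL; the column name is being compared as a constant string

Fix: Remove the quotes around the column name (or use double quotes for an identifier)

Corrected query:
SELECT id, name, dept FROM employees WHERE dept = 'Support'

Result:
id | name  | dept   
---+-------+--------
1  | Hank  | Support
5  | Frank | Support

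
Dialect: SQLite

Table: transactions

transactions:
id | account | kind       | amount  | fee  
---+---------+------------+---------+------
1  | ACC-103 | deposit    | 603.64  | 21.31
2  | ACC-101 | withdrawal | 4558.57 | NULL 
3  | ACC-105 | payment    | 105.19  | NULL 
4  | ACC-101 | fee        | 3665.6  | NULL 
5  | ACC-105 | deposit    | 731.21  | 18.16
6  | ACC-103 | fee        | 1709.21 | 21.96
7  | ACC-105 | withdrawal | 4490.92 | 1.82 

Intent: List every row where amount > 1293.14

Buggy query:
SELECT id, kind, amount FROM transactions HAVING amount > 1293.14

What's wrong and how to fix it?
Bug: HAVING filters the output of aggregation, but this query has no GROUP BY and no aggregate functions, so SQLite rejects it (HAVING clause on a non-aggregate query); the condition here is per row

Fix: Use WHERE for row-level filtering

Corrected query:
SELECT id, kind, amount FROM transactions WHERE amount > 1293.14

Result:
id | kind       | amount 
---+------------+--------
2  | withdrawal | 4558.57
4  | fee        | 3665.6 
6  | fee        | 1709.21
7  | withdrawal | 4490.92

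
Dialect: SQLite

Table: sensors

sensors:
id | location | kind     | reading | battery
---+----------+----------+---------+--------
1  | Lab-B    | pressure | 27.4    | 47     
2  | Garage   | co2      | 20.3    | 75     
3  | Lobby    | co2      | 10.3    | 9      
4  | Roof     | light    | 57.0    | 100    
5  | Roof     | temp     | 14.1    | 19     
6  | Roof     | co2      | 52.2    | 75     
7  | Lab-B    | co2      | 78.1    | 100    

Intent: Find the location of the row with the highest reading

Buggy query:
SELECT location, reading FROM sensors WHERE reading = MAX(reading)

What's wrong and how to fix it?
Bug: MAX(reading) is an aggregate and cannot be used directly in WHERE

Fix: Wrap MAX in a scalar subquery so WHERE compares against a single value

Corrected query:
SELECT location, reading FROM sensors WHERE reading = (SELECT MAX(reading) FROM sensors)

Result:
location | reading
---------+--------
Lab-B    | 78.1   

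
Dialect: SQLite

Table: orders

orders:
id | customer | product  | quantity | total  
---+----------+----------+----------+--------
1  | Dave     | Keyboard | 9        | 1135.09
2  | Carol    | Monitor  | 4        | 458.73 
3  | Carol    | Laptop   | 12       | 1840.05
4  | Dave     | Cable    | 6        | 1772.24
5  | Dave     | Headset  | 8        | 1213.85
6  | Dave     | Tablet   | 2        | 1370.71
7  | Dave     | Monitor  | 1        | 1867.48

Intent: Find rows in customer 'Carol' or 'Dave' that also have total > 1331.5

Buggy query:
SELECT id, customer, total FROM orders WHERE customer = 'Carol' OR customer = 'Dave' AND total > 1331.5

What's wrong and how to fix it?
Bug: Without parentheses, AND is evaluated before OR, so the total filter only applies to the 'Dave' branch

Fix: Group the OR with parentheses (or use IN), then AND the threshold

Corrected query:
SELECT id, customer, total FROM orders WHERE (customer = 'Carol' OR customer = 'Dave') AND total > 1331.5

Result:
id | customer | total  
---+----------+--------
3  | Carol    | 1840.05
4  | Dave     | 1772.24
6  | Dave     | 1370.71
7  | Dave     | 1867.48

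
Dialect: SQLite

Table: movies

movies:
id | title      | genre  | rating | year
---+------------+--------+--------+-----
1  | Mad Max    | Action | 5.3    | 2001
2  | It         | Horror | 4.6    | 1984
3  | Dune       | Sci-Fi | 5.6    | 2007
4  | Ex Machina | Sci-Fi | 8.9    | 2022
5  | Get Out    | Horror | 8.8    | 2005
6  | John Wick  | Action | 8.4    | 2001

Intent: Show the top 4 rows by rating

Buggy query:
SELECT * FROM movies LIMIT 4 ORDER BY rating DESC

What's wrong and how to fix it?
Bug: LIMIT must come after ORDER BY

Fix: Swap the clauses: ORDER BY first, then LIMIT

Corrected query:
SELECT * FROM movies ORDER BY rating DESC LIMIT 4

Result:
id | title      | genre  | rating | year
---+------------+--------+--------+-----
4  | Ex Machina | Sci-Fi | 8.9    | 2022
5  | Get Out    | Horror | 8.8    | 2005
6  | John Wick  | Action | 8.4    | 2001
3  | Dune       | Sci-Fi | 5.6    | 2007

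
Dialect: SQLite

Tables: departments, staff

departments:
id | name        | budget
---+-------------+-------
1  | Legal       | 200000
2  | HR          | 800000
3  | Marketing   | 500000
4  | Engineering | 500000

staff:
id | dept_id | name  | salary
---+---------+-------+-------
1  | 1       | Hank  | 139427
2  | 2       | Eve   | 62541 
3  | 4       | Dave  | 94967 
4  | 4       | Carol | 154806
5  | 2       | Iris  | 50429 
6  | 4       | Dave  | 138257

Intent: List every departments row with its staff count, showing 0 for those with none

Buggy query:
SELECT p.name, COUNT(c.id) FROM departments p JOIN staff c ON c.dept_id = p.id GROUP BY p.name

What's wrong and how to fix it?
Bug: An inner join excludes parents with zero children

Fix: Switch to LEFT JOIN to retain unmatched parent rows

Corrected query:
SELECT p.name, COUNT(c.id) FROM departments p LEFT JOIN staff c ON c.dept_id = p.id GROUP BY p.name

Result:
name        | COUNT(c.id)
------------+------------
Engineering | 3          
HR          | 2          
Legal       | 1          
Marketing   | 0          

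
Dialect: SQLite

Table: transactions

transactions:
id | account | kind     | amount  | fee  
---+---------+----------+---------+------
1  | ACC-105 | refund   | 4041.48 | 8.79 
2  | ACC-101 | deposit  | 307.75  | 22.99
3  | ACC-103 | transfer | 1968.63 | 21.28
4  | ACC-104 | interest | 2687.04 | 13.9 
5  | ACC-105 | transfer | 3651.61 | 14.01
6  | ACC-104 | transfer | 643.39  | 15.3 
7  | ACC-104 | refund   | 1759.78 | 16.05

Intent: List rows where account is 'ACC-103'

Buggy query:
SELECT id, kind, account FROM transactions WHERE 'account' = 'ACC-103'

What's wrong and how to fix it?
Bug: 'account' in single quotes is a string literal, not the column; the comparison is literal-vs-literal and never true

Fix: Reference the column as account without single quotes

Corrected query:
SELECT id, kind, account FROM transactions WHERE account = 'ACC-103'

Result:
id | kind     | account
---+----------+--------
3  | transfer | ACC-103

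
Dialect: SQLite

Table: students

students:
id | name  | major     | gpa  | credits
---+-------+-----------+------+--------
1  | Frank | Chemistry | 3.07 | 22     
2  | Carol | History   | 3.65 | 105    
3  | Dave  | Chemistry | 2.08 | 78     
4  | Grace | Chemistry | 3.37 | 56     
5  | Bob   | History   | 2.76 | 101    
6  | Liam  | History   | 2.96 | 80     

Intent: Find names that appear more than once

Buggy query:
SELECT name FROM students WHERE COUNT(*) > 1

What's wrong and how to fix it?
Bug: WHERE can't reference COUNT(*); aggregates are computed after WHERE

Fix: GROUP BY name, then filter groups with HAVING COUNT(*) > 1

Corrected query:
SELECT name FROM students GROUP BY name HAVING COUNT(*) > 1

Result:
(no rows)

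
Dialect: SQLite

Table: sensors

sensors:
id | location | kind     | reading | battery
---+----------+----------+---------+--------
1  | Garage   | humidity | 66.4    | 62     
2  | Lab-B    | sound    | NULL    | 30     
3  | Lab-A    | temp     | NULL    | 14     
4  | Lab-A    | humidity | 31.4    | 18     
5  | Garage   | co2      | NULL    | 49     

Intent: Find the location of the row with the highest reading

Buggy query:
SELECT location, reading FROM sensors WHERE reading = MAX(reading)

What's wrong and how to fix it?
Bug: MAX(reading) is an aggregate and cannot be used directly in WHERE

Fix: Use a subquery: WHERE reading = (SELECT MAX(reading) FROM sensors)

Corrected query:
SELECT location, reading FROM sensors WHERE reading = (SELECT MAX(reading) FROM sensors)

Result:
location | reading
---------+--------
Garage   | 66.4   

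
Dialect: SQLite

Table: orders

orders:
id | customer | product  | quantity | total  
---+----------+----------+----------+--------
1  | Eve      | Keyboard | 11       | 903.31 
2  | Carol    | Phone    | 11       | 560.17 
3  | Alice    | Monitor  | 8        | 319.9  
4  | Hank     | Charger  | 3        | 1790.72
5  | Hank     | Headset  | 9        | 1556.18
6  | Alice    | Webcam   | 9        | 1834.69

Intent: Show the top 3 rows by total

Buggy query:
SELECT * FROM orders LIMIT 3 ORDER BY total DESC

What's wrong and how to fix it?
Bug: ORDER BY cannot follow LIMIT; LIMIT is the final clause

Fix: Swap the clauses: ORDER BY first, then LIMIT

Corrected query:
SELECT * FROM orders ORDER BY total DESC LIMIT 3

Result:
id | customer | product | quantity | total  
---+----------+---------+----------+--------
6  | Alice    | Webcam  | 9        | 1834.69
4  | Hank     | Charger | 3        | 1790.72
5  | Hank     | Headset | 9        | 1556.18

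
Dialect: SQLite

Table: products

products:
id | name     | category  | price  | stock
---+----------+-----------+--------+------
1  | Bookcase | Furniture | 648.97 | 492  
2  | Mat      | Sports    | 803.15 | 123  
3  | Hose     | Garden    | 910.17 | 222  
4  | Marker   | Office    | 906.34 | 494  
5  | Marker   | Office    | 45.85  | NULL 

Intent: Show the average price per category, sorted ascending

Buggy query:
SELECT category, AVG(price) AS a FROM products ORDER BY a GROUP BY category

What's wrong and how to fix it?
Bug: GROUP BY must precede ORDER BY

Fix: Move ORDER BY to the end, after GROUP BY

Corrected query:
SELECT category, AVG(price) AS a FROM products GROUP BY category ORDER BY a

Result:
category  | a      
----------+--------
Office    | 476.095
Furniture | 648.97 
Sports    | 803.15 
Garden    | 910.17 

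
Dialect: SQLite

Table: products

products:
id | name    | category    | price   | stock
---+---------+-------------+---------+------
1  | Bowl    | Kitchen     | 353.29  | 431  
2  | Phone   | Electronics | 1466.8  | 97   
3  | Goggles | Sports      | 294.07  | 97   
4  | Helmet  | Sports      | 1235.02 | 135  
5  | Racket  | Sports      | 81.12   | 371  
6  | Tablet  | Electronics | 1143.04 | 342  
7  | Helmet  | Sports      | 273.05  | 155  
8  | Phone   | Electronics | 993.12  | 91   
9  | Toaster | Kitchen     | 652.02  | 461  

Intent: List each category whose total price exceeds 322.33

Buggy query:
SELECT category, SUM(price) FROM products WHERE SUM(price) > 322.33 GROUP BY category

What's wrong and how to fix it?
Bug: Aggregate functions cannot appear in a WHERE clause

Fix: Use HAVING (which filters groups after aggregation) instead of WHERE

Corrected query:
SELECT category, SUM(price) FROM products GROUP BY category HAVING SUM(price) > 322.33

Result:
category    | SUM(price)
------------+-----------
Electronics | 3602.96   
Kitchen     | 1005.31   
Sports      | 1883.26   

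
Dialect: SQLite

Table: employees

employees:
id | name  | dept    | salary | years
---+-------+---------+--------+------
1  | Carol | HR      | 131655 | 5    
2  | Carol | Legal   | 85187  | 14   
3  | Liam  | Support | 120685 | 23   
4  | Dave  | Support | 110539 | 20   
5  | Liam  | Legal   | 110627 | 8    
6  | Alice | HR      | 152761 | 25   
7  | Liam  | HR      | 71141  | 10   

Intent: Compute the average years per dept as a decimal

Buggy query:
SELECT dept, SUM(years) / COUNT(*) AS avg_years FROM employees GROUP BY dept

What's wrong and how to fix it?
Bug: Both operands are integers, so '/' performs integer division and truncates

Fix: Cast one side to REAL so the division keeps the fractional part

Corrected query:
SELECT dept, SUM(years) * 1.0 / COUNT(*) AS avg_years FROM employees GROUP BY dept

Result:
dept    | avg_years
--------+----------
HR      | 13.333333
Legal   | 11       
Support | 21.5     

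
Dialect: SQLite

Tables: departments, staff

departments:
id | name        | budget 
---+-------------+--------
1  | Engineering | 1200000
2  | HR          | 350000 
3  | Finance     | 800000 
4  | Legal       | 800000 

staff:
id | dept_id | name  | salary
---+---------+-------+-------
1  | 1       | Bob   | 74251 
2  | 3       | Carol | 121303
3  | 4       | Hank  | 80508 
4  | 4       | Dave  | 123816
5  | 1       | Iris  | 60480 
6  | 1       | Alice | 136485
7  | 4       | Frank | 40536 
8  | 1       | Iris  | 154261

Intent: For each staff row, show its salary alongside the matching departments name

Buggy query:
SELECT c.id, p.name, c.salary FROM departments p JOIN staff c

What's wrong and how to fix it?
Bug: JOIN with no ON clause produces a cartesian product; every staff row pairs with every departments row

Fix: Specify the join condition linking the foreign key to the parent id

Corrected query:
SELECT c.id, p.name, c.salary FROM departments p JOIN staff c ON c.dept_id = p.id

Result:
id | name        | salary
---+-------------+-------
1  | Engineering | 74251 
2  | Finance     | 121303
3  | Legal       | 80508 
4  | Legal       | 123816
5  | Engineering | 60480 
6  | Engineering | 136485
7  | Legal       | 40536 
8  | Engineering | 154261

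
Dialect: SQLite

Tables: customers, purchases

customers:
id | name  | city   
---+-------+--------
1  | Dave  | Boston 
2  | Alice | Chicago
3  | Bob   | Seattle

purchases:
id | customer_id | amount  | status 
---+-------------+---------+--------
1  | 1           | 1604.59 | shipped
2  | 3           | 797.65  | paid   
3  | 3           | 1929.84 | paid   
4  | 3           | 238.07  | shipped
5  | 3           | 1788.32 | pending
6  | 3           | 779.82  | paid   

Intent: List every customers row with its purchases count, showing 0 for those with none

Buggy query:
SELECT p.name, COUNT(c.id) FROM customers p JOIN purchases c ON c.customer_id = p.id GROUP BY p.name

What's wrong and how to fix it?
Bug: An inner join excludes parents with zero children

Fix: Switch to LEFT JOIN to retain unmatched parent rows

Corrected query:
SELECT p.name, COUNT(c.id) FROM customers p LEFT JOIN purchases c ON c.customer_id = p.id GROUP BY p.name

Result:
name  | COUNT(c.id)
------+------------
Alice | 0          
Bob   | 5          
Dave  | 1          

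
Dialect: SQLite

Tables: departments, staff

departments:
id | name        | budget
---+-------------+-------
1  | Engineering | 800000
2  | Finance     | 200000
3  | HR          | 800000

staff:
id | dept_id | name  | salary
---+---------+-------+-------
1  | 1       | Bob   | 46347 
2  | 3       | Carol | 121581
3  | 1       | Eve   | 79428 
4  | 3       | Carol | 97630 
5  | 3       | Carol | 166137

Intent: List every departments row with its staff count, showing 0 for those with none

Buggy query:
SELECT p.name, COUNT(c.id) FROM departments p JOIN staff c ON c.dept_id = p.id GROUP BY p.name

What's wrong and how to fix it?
Bug: INNER JOIN drops departments rows that have no matching staff rows

Fix: Switch to LEFT JOIN to retain unmatched parent rows

Corrected query:
SELECT p.name, COUNT(c.id) FROM departments p LEFT JOIN staff c ON c.dept_id = p.id GROUP BY p.name

Result:
name        | COUNT(c.id)
------------+------------
Engineering | 2          
Finance     | 0          
HR          | 3          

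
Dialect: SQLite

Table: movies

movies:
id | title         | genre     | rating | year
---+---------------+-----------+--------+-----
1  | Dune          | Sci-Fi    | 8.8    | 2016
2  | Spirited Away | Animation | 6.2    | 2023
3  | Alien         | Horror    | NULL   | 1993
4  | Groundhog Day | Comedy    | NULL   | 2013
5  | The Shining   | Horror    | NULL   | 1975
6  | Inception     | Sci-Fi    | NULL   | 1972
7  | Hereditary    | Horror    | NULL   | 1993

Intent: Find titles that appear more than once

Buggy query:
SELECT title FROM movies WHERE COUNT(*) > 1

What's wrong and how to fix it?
Bug: WHERE can't reference COUNT(*); aggregates are computed after WHERE

Fix: GROUP BY title, then filter groups with HAVING COUNT(*) > 1

Corrected query:
SELECT title FROM movies GROUP BY title HAVING COUNT(*) > 1

Result:
(no rows)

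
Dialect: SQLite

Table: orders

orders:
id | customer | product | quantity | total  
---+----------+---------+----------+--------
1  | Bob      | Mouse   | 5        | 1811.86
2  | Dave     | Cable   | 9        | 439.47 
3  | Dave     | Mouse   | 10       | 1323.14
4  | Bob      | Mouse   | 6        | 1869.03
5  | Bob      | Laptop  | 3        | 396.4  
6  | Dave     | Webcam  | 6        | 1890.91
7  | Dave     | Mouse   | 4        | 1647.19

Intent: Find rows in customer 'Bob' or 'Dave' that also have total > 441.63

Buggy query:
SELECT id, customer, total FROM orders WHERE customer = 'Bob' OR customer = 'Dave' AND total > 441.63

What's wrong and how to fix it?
Bug: Without parentheses, AND is evaluated before OR, so the total filter only applies to the 'Dave' branch

Fix: Group the OR with parentheses (or use IN), then AND the threshold

Corrected query:
SELECT id, customer, total FROM orders WHERE (customer = 'Bob' OR customer = 'Dave') AND total > 441.63

Result:
id | customer | total  
---+----------+--------
1  | Bob      | 1811.86
3  | Dave     | 1323.14
4  | Bob      | 1869.03
6  | Dave     | 1890.91
7  | Dave     | 1647.19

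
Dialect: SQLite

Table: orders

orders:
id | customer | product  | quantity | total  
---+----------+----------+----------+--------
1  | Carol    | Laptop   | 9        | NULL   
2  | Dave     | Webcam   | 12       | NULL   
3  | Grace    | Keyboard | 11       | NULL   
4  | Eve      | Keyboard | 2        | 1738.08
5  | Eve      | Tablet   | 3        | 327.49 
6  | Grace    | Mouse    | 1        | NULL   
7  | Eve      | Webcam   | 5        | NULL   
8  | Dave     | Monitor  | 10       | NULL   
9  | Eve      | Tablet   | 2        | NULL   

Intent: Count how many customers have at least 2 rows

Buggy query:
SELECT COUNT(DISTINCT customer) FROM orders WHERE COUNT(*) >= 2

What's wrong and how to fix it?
Bug: WHERE filters individual rows, not groups, so a group-level COUNT is invalid there

Fix: Group first with HAVING COUNT(*) >= 2, then COUNT the resulting groups

Corrected query:
SELECT COUNT(*) FROM (SELECT customer FROM orders GROUP BY customer HAVING COUNT(*) >= 2)

Result:
COUNT(*)
--------
3       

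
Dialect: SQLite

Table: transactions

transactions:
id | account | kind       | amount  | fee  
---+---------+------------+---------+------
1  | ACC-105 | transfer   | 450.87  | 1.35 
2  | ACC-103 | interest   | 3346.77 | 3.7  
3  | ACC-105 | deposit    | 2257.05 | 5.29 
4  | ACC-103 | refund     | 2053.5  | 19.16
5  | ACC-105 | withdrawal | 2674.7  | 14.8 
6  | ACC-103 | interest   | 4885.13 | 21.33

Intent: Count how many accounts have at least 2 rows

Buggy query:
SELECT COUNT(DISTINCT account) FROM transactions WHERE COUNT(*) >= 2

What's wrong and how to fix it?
Bug: WHERE filters individual rows, not groups, so a group-level COUNT is invalid there

Fix: Use a subquery that GROUPs and filters with HAVING, then count its rows

Corrected query:
SELECT COUNT(*) FROM (SELECT account FROM transactions GROUP BY account HAVING COUNT(*) >= 2)

Result:
COUNT(*)
--------
2       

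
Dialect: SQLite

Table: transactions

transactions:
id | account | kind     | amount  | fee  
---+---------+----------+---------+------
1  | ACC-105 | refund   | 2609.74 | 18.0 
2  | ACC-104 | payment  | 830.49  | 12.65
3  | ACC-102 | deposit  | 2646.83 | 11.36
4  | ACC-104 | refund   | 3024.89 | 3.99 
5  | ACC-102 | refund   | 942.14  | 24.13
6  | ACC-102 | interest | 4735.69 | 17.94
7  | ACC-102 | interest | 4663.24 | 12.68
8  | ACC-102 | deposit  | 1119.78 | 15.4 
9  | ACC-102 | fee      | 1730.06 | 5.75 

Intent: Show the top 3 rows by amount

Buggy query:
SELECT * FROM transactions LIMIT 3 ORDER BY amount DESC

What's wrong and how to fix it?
Bug: ORDER BY cannot follow LIMIT; LIMIT is the final clause

Fix: Sort with ORDER BY, then apply LIMIT

Corrected query:
SELECT * FROM transactions ORDER BY amount DESC LIMIT 3

Result:
id | account | kind     | amount  | fee  
---+---------+----------+---------+------
6  | ACC-102 | interest | 4735.69 | 17.94
7  | ACC-102 | interest | 4663.24 | 12.68
4  | ACC-104 | refund   | 3024.89 | 3.99 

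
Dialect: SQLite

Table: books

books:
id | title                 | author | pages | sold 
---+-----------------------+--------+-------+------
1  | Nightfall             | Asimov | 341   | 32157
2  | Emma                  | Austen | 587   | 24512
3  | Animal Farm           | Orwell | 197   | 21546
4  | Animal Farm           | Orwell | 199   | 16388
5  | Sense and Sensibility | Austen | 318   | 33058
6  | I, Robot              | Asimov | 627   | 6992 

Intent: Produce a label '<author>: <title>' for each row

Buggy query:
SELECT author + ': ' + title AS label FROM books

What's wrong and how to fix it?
Bug: SQLite uses || for string concatenation; + coerces text to numbers (yielding 0)

Fix: Replace + with || to concatenate text

Corrected query:
SELECT author || ': ' || title AS label FROM books

Result:
label                        
-----------------------------
Asimov: Nightfall            
Austen: Emma                 
Orwell: Animal Farm          
Orwell: Animal Farm          
Austen: Sense and Sensibility
Asimov: I, Robot             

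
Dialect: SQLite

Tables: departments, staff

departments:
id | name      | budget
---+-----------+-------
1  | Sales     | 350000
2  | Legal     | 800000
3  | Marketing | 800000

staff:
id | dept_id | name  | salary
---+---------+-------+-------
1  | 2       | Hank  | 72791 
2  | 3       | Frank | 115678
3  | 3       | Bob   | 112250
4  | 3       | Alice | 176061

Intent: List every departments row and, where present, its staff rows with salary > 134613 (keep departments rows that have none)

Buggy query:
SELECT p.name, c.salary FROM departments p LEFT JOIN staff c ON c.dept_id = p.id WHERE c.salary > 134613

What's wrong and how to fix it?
Bug: Filtering c.salary in WHERE discards the NULL rows produced by LEFT JOIN, turning it into an inner join

Fix: Put 'c.salary > 134613' in the JOIN's ON clause instead of WHERE

Corrected query:
SELECT p.name, c.salary FROM departments p LEFT JOIN staff c ON c.dept_id = p.id AND c.salary > 134613

Result:
name      | salary
----------+-------
Sales     | NULL  
Legal     | NULL  
Marketing | 176061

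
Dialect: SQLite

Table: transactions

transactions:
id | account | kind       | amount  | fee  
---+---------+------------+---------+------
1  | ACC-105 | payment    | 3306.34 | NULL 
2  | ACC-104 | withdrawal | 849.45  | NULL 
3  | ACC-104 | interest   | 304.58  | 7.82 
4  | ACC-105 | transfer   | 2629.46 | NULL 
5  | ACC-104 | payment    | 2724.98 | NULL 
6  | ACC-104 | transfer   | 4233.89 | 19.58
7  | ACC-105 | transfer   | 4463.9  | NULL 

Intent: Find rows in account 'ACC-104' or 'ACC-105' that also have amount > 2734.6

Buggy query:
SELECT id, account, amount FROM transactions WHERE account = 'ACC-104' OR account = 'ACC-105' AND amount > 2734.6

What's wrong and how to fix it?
Bug: AND binds tighter than OR, so this parses as account = 'ACC-104' OR (account = 'ACC-105' AND amount > 2734.6)

Fix: Group the OR with parentheses (or use IN), then AND the threshold

Corrected query:
SELECT id, account, amount FROM transactions WHERE (account = 'ACC-104' OR account = 'ACC-105') AND amount > 2734.6

Result:
id | account | amount 
---+---------+--------
1  | ACC-105 | 3306.34
6  | ACC-104 | 4233.89
7  | ACC-105 | 4463.9 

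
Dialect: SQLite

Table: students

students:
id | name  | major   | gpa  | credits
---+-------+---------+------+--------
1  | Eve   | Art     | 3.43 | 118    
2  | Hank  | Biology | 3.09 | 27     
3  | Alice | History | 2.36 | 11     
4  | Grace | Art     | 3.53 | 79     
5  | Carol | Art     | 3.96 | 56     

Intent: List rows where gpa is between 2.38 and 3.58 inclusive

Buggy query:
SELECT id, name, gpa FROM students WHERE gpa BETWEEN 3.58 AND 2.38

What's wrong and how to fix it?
Bug: BETWEEN expects the lower bound first; with 3.58 AND 2.38 the range is empty

Fix: Swap the bounds so the smaller value comes first

Corrected query:
SELECT id, name, gpa FROM students WHERE gpa BETWEEN 2.38 AND 3.58

Result:
id | name  | gpa 
---+-------+-----
1  | Eve   | 3.43
2  | Hank  | 3.09
4  | Grace | 3.53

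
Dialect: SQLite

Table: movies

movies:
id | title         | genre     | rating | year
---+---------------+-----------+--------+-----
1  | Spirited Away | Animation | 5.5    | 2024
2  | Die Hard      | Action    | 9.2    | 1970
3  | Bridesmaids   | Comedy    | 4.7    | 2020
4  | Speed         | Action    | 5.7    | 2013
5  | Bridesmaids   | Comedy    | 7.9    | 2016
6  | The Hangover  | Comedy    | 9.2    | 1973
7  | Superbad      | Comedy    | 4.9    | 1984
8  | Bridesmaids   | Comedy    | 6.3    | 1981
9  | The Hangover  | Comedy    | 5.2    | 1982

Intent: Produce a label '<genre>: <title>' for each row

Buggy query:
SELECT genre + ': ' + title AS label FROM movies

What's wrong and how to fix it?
Bug: SQLite uses || for string concatenation; + coerces text to numbers (yielding 0)

Fix: Replace + with || to concatenate text

Corrected query:
SELECT genre || ': ' || title AS label FROM movies

Result:
label                   
------------------------
Animation: Spirited Away
Action: Die Hard        
Comedy: Bridesmaids     
Action: Speed           
Comedy: Bridesmaids     
Comedy: The Hangover    
Comedy: Superbad        
Comedy: Bridesmaids     
Comedy: The Hangover    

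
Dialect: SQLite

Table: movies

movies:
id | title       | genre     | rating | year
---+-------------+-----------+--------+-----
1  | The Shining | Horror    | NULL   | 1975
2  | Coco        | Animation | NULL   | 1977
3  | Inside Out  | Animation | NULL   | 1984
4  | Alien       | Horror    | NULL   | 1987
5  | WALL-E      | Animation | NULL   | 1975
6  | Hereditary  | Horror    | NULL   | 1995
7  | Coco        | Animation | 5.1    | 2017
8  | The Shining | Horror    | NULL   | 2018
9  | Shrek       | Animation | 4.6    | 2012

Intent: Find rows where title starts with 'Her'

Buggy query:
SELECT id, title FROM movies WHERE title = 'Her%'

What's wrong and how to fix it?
Bug: Wildcards only work with LIKE; '=' treats '%' as a literal character

Fix: Replace '=' with LIKE so 'Her%' is treated as a pattern

Corrected query:
SELECT id, title FROM movies WHERE title LIKE 'Her%'

Result:
id | title     
---+-----------
6  | Hereditary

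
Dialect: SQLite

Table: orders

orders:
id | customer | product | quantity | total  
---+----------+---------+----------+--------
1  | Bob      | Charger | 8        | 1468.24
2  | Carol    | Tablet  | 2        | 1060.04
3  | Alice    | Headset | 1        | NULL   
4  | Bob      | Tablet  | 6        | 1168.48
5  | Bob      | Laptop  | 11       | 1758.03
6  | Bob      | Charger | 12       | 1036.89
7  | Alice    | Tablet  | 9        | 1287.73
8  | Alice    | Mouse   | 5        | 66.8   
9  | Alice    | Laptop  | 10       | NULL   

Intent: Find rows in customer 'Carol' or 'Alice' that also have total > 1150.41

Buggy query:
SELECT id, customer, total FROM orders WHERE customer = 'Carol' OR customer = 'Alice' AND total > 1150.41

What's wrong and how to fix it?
Bug: AND binds tighter than OR, so this parses as customer = 'Carol' OR (customer = 'Alice' AND total > 1150.41)

Fix: Group the OR with parentheses (or use IN), then AND the threshold

Corrected query:
SELECT id, customer, total FROM orders WHERE (customer = 'Carol' OR customer = 'Alice') AND total > 1150.41

Result:
id | customer | total  
---+----------+--------
7  | Alice    | 1287.73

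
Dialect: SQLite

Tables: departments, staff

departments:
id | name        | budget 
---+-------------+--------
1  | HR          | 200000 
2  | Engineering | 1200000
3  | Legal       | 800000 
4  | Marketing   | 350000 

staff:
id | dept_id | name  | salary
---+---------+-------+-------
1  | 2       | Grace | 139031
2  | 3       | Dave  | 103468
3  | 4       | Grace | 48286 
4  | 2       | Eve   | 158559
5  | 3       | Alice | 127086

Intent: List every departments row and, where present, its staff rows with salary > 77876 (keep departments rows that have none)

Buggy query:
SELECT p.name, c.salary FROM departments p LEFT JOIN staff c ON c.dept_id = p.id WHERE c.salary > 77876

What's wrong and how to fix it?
Bug: Filtering c.salary in WHERE discards the NULL rows produced by LEFT JOIN, turning it into an inner join

Fix: Move the right-table condition into the ON clause so unmatched parents are kept

Corrected query:
SELECT p.name, c.salary FROM departments p LEFT JOIN staff c ON c.dept_id = p.id AND c.salary > 77876

Result:
name        | salary
------------+-------
HR          | NULL  
Engineering | 139031
Engineering | 158559
Legal       | 103468
Legal       | 127086
Marketing   | NULL  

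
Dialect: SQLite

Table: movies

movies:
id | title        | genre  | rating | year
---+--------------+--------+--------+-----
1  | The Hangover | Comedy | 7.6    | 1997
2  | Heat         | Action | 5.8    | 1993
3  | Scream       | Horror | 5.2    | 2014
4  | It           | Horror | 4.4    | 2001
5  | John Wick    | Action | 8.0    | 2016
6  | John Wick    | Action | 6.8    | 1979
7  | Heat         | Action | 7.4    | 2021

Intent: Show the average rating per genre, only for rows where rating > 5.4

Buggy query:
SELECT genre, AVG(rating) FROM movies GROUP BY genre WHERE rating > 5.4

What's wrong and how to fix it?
Bug: Row-level WHERE must come before GROUP BY in the clause order

Fix: Move the WHERE clause before GROUP BY

Corrected query:
SELECT genre, AVG(rating) FROM movies WHERE rating > 5.4 GROUP BY genre

Result:
genre  | AVG(rating)
-------+------------
Action | 7          
Comedy | 7.6        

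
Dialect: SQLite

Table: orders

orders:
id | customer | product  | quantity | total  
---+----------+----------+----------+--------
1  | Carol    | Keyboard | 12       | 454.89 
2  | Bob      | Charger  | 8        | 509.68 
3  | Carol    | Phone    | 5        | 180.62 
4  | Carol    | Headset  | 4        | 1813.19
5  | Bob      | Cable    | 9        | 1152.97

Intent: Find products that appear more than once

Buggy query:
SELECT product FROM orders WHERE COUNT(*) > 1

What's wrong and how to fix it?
Bug: COUNT(*) is an aggregate and cannot be used in WHERE

Fix: Group first, then use HAVING for the count condition

Corrected query:
SELECT product FROM orders GROUP BY product HAVING COUNT(*) > 1

Result:
(no rows)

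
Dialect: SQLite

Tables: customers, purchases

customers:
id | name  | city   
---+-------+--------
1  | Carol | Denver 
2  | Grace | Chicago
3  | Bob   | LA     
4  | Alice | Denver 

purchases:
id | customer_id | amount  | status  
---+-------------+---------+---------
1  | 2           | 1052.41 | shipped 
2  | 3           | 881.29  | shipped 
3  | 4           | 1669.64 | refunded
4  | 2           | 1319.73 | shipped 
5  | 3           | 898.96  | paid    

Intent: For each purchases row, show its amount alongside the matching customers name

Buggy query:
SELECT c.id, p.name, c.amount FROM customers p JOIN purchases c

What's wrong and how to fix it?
Bug: JOIN with no ON clause produces a cartesian product; every purchases row pairs with every customers row

Fix: Add ON c.customer_id = p.id to the JOIN

Corrected query:
SELECT c.id, p.name, c.amount FROM customers p JOIN purchases c ON c.customer_id = p.id

Result:
id | name  | amount 
---+-------+--------
1  | Grace | 1052.41
2  | Bob   | 881.29 
3  | Alice | 1669.64
4  | Grace | 1319.73
5  | Bob   | 898.96 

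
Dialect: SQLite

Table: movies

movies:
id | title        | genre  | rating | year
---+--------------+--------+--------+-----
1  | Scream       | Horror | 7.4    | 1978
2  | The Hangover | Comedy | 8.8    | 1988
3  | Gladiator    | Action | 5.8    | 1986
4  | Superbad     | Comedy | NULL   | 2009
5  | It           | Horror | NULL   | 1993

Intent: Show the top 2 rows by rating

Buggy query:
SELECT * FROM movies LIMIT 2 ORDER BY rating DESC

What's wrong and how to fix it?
Bug: LIMIT must come after ORDER BY

Fix: Swap the clauses: ORDER BY first, then LIMIT

Corrected query:
SELECT * FROM movies ORDER BY rating DESC LIMIT 2

Result:
id | title        | genre  | rating | year
---+--------------+--------+--------+-----
2  | The Hangover | Comedy | 8.8    | 1988
1  | Scream       | Horror | 7.4    | 1978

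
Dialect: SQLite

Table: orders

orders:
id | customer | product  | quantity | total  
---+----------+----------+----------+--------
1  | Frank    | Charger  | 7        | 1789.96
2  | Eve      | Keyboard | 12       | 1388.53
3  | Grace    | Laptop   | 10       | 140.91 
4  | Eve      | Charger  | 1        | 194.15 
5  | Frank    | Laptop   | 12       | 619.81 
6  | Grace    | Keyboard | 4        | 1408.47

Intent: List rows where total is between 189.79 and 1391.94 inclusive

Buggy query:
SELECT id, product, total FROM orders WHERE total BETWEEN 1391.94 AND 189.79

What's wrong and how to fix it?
Bug: BETWEEN expects the lower bound first; with 1391.94 AND 189.79 the range is empty

Fix: Swap the bounds so the smaller value comes first

Corrected query:
SELECT id, product, total FROM orders WHERE total BETWEEN 189.79 AND 1391.94

Result:
id | product  | total  
---+----------+--------
2  | Keyboard | 1388.53
4  | Charger  | 194.15 
5  | Laptop   | 619.81 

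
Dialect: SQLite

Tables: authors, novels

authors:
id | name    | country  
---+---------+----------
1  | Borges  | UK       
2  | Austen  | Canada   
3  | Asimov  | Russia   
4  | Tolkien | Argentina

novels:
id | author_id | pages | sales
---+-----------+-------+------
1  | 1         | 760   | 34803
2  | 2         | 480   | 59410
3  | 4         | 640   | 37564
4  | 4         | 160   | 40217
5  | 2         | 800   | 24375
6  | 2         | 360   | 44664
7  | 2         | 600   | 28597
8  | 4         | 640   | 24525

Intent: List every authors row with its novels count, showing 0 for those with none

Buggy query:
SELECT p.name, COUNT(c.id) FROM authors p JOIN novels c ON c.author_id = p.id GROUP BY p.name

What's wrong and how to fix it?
Bug: INNER JOIN drops authors rows that have no matching novels rows

Fix: Use LEFT JOIN so parents without children still appear (COUNT(c.id) gives 0)

Corrected query:
SELECT p.name, COUNT(c.id) FROM authors p LEFT JOIN novels c ON c.author_id = p.id GROUP BY p.name

Result:
name    | COUNT(c.id)
--------+------------
Asimov  | 0          
Austen  | 4          
Borges  | 1          
Tolkien | 3          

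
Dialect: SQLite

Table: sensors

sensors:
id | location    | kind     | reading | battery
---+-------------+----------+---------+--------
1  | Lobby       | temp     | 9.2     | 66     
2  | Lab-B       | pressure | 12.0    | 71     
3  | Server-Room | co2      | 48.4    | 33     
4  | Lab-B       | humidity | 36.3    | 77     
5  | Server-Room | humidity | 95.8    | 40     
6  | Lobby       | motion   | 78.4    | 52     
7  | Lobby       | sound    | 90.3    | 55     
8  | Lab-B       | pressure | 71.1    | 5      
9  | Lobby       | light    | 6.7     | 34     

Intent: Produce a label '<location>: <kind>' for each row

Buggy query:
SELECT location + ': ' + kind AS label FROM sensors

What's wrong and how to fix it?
Bug: '+' is numeric addition; on text columns SQLite converts them to 0 instead of concatenating

Fix: Use the || operator for string concatenation

Corrected query:
SELECT location || ': ' || kind AS label FROM sensors

Result:
label                
---------------------
Lobby: temp          
Lab-B: pressure      
Server-Room: co2     
Lab-B: humidity      
Server-Room: humidity
Lobby: motion        
Lobby: sound         
Lab-B: pressure      
Lobby: light         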